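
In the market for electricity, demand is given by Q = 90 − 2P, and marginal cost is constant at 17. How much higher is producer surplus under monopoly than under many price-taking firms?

Producer surplus rises by 392

Inverting demand: P = 45 − 0.5Q.
Under competition P = MC = 17, so Q = (45 − 17)/0.5 = 56.
PS = (17 − 17)·56 = 0.
Monopoly sets MR = MC: 45 − Q = 17 ⇒ Q = 28, P = 45 − 0.5·28 = 31.
PS = (31 − 17)·28 = 392.
Change in producer surplus: 392 − 0 = 392.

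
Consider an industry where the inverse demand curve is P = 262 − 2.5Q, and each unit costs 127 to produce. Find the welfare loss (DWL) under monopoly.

DWL = 911.25

Competitive firms price at marginal cost: P = 127, giving Q = 54.
The monopolist equates marginal revenue to marginal cost: 262 − 5Q = 127, so Q = 27. From demand, P = 194.5.
DWL is the triangle between Q = 27 and Q = 54: ½·(54 − 27)·(194.5 − 127) = 911.25.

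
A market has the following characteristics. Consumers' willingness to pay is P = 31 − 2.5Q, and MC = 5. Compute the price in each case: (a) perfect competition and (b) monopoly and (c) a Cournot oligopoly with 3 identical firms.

Competition: P = 5; Monopoly: P = 18; Cournot: P = 11.5

Under competition P = MC = 5, so Q = (31 − 5)/2.5 = 10.4.
A monopolist chooses Q where MR = MC. MR = 31 − 5Q; setting this equal to 5 gives Q = 5.2 and P = 18.
In a 3-firm Cournot equilibrium, symmetry and the first-order condition give q = (31 − 5)/(10) = 2.6. So Q = 7.8 and P = 11.5.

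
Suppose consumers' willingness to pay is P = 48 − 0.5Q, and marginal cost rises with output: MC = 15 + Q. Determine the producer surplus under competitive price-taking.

PS = 242

Under competition P = MC: 48 − 0.5Q = 15 + Q ⇒ Q = 22, P = 37.
PS = P·Q − VC(Q) = 37·22 − (15·22 + ½·1·22²) = 242.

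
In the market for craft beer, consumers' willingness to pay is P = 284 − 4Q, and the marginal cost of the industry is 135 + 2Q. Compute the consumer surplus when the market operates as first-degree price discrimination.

CS = 0

Under first-degree price discrimination the firm charges each unit its demand price and produces up to where P = MC, i.e. Q = 149/6. Consumer surplus is zero; producer surplus equals total surplus.
CS = 0.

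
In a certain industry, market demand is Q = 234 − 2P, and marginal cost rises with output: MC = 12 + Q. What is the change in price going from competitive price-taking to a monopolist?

Price rises by 8.75

Inverting demand: P = 117 − 0.5Q.
Competitive equilibrium sets price equal to marginal cost: 117 − 0.5Q = 12 + Q, so Q = 70 and P = 82.
A monopolist chooses Q where MR = MC. MR = 117 − Q; setting this equal to 12 + Q gives Q = 52.5 and P = 90.75.
Change in price: 90.75 − 82 = 8.75.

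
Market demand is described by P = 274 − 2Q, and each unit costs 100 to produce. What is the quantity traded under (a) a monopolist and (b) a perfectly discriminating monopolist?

Monopoly: Q = 43.5; Perfect PD: Q = 87

A monopolist chooses Q where MR = MC. MR = 274 − 4Q; setting this equal to 100 gives Q = 43.5 and P = 187.
A perfectly discriminating monopolist sells every unit with P(Q) ≥ MC(Q), so output equals the competitive quantity Q = 87. Each buyer pays their reservation price, so CS = 0 and the firm captures all surplus.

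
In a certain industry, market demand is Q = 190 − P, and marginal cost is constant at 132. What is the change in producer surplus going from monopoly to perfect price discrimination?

Inverting demand: P = 190 − Q.
The monopolist equates marginal revenue to marginal cost: 190 − 2Q = 132, so Q = 29. From demand, P = 161.
PS = (161 − 132)·29 = 841.
Under first-degree price discrimination the firm charges each unit its demand price and produces up to where P = MC, i.e. Q = 58. Consumer surplus is zero; producer surplus equals total surplus.
PS = ½·(190 − 132)·58 = 1682.
Change in producer surplus: 1682 − 841 = 841.

PS rises by 841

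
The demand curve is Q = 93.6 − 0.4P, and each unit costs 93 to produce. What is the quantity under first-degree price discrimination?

Q = 56.4

Inverting demand: P = 234 − 2.5Q.
Under first-degree price discrimination the firm charges each unit its demand price and produces up to where P = MC, i.e. Q = 56.4. Consumer surplus is zero; producer surplus equals total surplus.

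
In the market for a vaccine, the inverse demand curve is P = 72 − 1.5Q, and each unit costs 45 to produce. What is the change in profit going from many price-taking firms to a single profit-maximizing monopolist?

Under competition P = MC = 45, so Q = (72 − 45)/1.5 = 18.
Profit = (45 − 45)·18 = 0.
The monopolist equates marginal revenue to marginal cost: 72 − 3Q = 45, so Q = 9. From demand, P = 58.5.
Profit = (58.5 − 45)·9 = 121.5.
Change in profit: 121.5 − 0 = 121.5.

π rises by 121.5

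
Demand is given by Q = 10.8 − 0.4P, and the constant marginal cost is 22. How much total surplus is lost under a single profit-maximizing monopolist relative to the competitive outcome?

DWL = 1.25

Inverting demand: P = 27 − 2.5Q.
Competitive firms price at marginal cost: P = 22, giving Q = 2.
The monopolist equates marginal revenue to marginal cost: 27 − 5Q = 22, so Q = 1. From demand, P = 24.5.
DWL is the triangle between Q = 1 and Q = 2: ½·(2 − 1)·(24.5 − 22) = 1.25.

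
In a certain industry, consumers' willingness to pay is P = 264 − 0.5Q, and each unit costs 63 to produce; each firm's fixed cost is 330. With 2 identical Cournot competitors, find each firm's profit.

π_i = 8648

In a 2-firm Cournot equilibrium, symmetry and the first-order condition give q = (264 − 63)/(1.5) = 134. So Q = 268 and P = 130.
Each firm's profit = (130 − 63)·134 − 330 = 8648.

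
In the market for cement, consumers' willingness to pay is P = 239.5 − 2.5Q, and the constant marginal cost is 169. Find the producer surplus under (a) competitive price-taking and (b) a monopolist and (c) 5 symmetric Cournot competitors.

Competition: PS = 0; Monopoly: PS = 497.025; Cournot: PS = 276.125

Perfect competition: P = MC = 169, so 239.5 − 2.5Q = 169 and Q = 28.2.
PS = (169 − 169)·28.2 = 0.
The monopolist equates marginal revenue to marginal cost: 239.5 − 5Q = 169, so Q = 14.1. From demand, P = 204.25.
PS = (204.25 − 169)·14.1 = 497.025.
In a 5-firm Cournot equilibrium, symmetry and the first-order condition give q = (239.5 − 169)/(15) = 4.7. So Q = 23.5 and P = 180.75.
PS = (180.75 − 169)·23.5 = 276.125.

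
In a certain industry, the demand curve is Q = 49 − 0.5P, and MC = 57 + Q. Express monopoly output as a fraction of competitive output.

Inverting demand: P = 98 − 2Q.
A monopolist chooses Q where MR = MC. MR = 98 − 4Q; setting this equal to 57 + Q gives Q = 8.2 and P = 81.6.
Competitive equilibrium sets price equal to marginal cost: 98 − 2Q = 57 + Q, so Q = 41/3 and P = 212/3.
Ratio Q_m/Q_c = 8.2/(41/3) = 0.6.

Q_m/Q_c = 0.6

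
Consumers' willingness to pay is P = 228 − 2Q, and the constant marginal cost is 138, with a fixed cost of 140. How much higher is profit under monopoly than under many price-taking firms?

Perfect competition: P = MC = 138, so 228 − 2Q = 138 and Q = 45.
Profit = (138 − 138)·45 − 140 = −140.
A monopolist chooses Q where MR = MC. MR = 228 − 4Q; setting this equal to 138 gives Q = 22.5 and P = 183.
Profit = (183 − 138)·22.5 − 140 = 872.5.
Change in profit: 872.5 − −140 = 1012.5.

π rises by 1012.5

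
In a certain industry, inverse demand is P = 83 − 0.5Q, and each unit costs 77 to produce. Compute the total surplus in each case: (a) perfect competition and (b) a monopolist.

Competitive firms price at marginal cost: P = 77, giving Q = 12.
CS = ½·(83 − 77)·12 = 36; PS = (77 − 77)·12 = 0; TS = 36.
Monopoly sets MR = MC: 83 − Q = 77 ⇒ Q = 6, P = 83 − 0.5·6 = 80.
CS = ½·(83 − 80)·6 = 9; PS = (80 − 77)·6 = 18; TS = 27.

Competition: TS = 36; Monopoly: TS = 27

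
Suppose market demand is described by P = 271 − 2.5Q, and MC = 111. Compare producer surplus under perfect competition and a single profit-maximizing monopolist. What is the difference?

PS rises by 2560

Perfect competition: P = MC = 111, so 271 − 2.5Q = 111 and Q = 64.
PS = (111 − 111)·64 = 0.
Monopoly sets MR = MC: 271 − 5Q = 111 ⇒ Q = 32, P = 271 − 2.5·32 = 191.
PS = (191 − 111)·32 = 2560.
Change in producer surplus: 2560 − 0 = 2560.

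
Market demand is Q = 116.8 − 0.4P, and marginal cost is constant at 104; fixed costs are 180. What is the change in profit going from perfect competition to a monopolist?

Inverting demand: P = 292 − 2.5Q.
Competitive firms price at marginal cost: P = 104, giving Q = 75.2.
Profit = (104 − 104)·75.2 − 180 = −180.
The monopolist equates marginal revenue to marginal cost: 292 − 5Q = 104, so Q = 37.6. From demand, P = 198.
Profit = (198 − 104)·37.6 − 180 = 3354.4.
Change in profit: 3354.4 − −180 = 3534.4.

Profit rises by 3534.4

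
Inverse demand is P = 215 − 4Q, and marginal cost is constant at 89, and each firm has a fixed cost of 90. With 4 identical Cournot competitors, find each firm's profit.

π_i = 68.76

With 4 symmetric Cournot firms, each firm's FOC gives 215 − 20q = 89, so q = 6.3, Q = 4·6.3 = 25.2, and P = 114.2.
Each firm's profit = (114.2 − 89)·6.3 − 90 = 68.76.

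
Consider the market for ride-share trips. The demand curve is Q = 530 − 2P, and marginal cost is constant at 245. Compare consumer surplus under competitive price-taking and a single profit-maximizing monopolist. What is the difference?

Inverting demand: P = 265 − 0.5Q.
Under competition P = MC = 245, so Q = (265 − 245)/0.5 = 40.
CS = ½·(265 − 245)·40 = 400.
A monopolist chooses Q where MR = MC. MR = 265 − Q; setting this equal to 245 gives Q = 20 and P = 255.
CS = ½·(265 − 255)·20 = 100.
Change in consumer surplus: 100 − 400 = −300.

CS falls by 300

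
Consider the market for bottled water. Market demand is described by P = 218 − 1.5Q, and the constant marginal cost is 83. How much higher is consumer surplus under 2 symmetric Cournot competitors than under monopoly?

Consumer surplus rises by 1181.25

A monopolist chooses Q where MR = MC. MR = 218 − 3Q; setting this equal to 83 gives Q = 45 and P = 150.5.
CS = ½·(218 − 150.5)·45 = 1518.75.
Cournot with 2 identical firms: the symmetric best-response condition is 218 − 4.5q = 83. Each firm produces q = 30, total output Q = 60, price P = 128.
CS = ½·(218 − 128)·60 = 2700.
Change in consumer surplus: 2700 − 1518.75 = 1181.25.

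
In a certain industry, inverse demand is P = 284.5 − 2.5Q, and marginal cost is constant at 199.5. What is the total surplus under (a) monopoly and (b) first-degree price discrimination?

Monopoly: TS = 1083.75; Perfect PD: TS = 1445

A monopolist chooses Q where MR = MC. MR = 284.5 − 5Q; setting this equal to 199.5 gives Q = 17 and P = 242.
CS = ½·(284.5 − 242)·17 = 361.25; PS = (242 − 199.5)·17 = 722.5; TS = 1083.75.
A perfectly discriminating monopolist sells every unit with P(Q) ≥ MC(Q), so output equals the competitive quantity Q = 34. Each buyer pays their reservation price, so CS = 0 and the firm captures all surplus.
TS = 1445 (equal to competitive TS).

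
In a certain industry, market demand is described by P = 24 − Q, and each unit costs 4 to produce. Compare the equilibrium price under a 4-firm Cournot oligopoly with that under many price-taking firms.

Cournot: P = 8; Competition: P = 4

With 4 symmetric Cournot firms, each firm's FOC gives 24 − 5q = 4, so q = 4, Q = 4·4 = 16, and P = 8.
Under competition P = MC = 4, so Q = (24 − 4)/1 = 20.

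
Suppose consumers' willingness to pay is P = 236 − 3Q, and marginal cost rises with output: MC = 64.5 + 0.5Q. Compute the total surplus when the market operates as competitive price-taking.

TS = 4201.75

Under competition P = MC: 236 − 3Q = 64.5 + 0.5Q ⇒ Q = 49, P = 89.
CS = ½·(236 − 89)·49 = 3601.5; PS = (89·49 − 64.5·49 − ½·0.5·49²) = 600.25; TS = 4201.75.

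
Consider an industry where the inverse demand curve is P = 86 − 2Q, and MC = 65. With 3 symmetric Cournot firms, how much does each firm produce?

q_i = 2.625

With 3 symmetric Cournot firms, each firm's FOC gives 86 − 8q = 65, so q = 2.625, Q = 3·2.625 = 7.875, and P = 70.25.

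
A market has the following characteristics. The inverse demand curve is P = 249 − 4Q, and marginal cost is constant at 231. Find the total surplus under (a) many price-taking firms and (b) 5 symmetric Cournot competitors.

Competition: TS = 40.5; Cournot: TS = 39.375

Perfect competition: P = MC = 231, so 249 − 4Q = 231 and Q = 4.5.
CS = ½·(249 − 231)·4.5 = 40.5; PS = (231 − 231)·4.5 = 0; TS = 40.5.
Cournot with 5 identical firms: the symmetric best-response condition is 249 − 24q = 231. Each firm produces q = 0.75, total output Q = 3.75, price P = 234.
CS = ½·(249 − 234)·3.75 = 28.125; PS = (234 − 231)·3.75 = 11.25; TS = 39.375.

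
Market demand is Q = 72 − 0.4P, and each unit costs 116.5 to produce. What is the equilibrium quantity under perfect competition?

Inverting demand: P = 180 − 2.5Q.
Perfect competition: P = MC = 116.5, so 180 − 2.5Q = 116.5 and Q = 25.4.

Q = 25.4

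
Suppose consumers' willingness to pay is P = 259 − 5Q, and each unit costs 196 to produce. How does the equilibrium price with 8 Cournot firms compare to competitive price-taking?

Cournot: P = 203; Competition: P = 196

With 8 symmetric Cournot firms, each firm's FOC gives 259 − 45q = 196, so q = 1.4, Q = 8·1.4 = 11.2, and P = 203.
Under competition P = MC = 196, so Q = (259 − 196)/5 = 12.6.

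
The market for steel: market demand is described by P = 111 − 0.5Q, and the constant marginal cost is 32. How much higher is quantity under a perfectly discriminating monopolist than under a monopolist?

A monopolist chooses Q where MR = MC. MR = 111 − Q; setting this equal to 32 gives Q = 79 and P = 71.5.
Under first-degree price discrimination the firm charges each unit its demand price and produces up to where P = MC, i.e. Q = 158. Consumer surplus is zero; producer surplus equals total surplus.
Change in quantity: 158 − 79 = 79.

Q rises by 79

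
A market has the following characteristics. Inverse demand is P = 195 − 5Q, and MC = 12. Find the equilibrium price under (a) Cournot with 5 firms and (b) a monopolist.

In a 5-firm Cournot equilibrium, symmetry and the first-order condition give q = (195 − 12)/(30) = 6.1. So Q = 30.5 and P = 42.5.
The monopolist equates marginal revenue to marginal cost: 195 − 10Q = 12, so Q = 18.3. From demand, P = 103.5.

Cournot: P = 42.5; Monopoly: P = 103.5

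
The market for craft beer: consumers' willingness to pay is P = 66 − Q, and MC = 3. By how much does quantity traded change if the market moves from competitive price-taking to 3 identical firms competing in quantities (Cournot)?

Quantity traded falls by 15.75

Competitive firms price at marginal cost: P = 3, giving Q = 63.
In a 3-firm Cournot equilibrium, symmetry and the first-order condition give q = (66 − 3)/(4) = 15.75. So Q = 47.25 and P = 18.75.
Change in quantity traded: 47.25 − 63 = −15.75.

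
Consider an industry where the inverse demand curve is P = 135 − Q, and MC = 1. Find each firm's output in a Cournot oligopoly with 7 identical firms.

Cournot with 7 identical firms: the symmetric best-response condition is 135 − 8q = 1. Each firm produces q = 16.75, total output Q = 117.25, price P = 17.75.

q_i = 16.75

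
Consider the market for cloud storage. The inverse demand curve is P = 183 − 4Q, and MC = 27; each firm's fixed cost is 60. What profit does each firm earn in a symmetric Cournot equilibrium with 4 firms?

π_i = 183.36

In a 4-firm Cournot equilibrium, symmetry and the first-order condition give q = (183 − 27)/(20) = 7.8. So Q = 31.2 and P = 58.2.
Each firm's profit = (58.2 − 27)·7.8 − 60 = 183.36.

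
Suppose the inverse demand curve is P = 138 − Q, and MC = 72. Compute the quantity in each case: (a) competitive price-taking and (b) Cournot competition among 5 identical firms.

Under competition P = MC = 72, so Q = (138 − 72)/1 = 66.
With 5 symmetric Cournot firms, each firm's FOC gives 138 − 6q = 72, so q = 11, Q = 5·11 = 55, and P = 83.

Competition: Q = 66; Cournot: Q = 55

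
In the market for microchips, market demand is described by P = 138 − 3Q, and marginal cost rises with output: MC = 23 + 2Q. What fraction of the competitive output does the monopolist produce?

Q_m/Q_c = 0.625

A monopolist chooses Q where MR = MC. MR = 138 − 6Q; setting this equal to 23 + 2Q gives Q = 14.375 and P = 94.875.
Under competition P = MC: 138 − 3Q = 23 + 2Q ⇒ Q = 23, P = 69.
Ratio Q_m/Q_c = 14.375/23 = 0.625.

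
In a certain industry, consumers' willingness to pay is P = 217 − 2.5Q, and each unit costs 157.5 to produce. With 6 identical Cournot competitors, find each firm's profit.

With 6 symmetric Cournot firms, each firm's FOC gives 217 − 17.5q = 157.5, so q = 3.4, Q = 6·3.4 = 20.4, and P = 166.
Each firm's profit = (166 − 157.5)·3.4 = 28.9.

π_i = 28.9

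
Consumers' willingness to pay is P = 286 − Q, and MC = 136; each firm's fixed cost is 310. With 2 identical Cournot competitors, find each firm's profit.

With 2 symmetric Cournot firms, each firm's FOC gives 286 − 3q = 136, so q = 50, Q = 2·50 = 100, and P = 186.
Each firm's profit = (186 − 136)·50 − 310 = 2190.

π_i = 2190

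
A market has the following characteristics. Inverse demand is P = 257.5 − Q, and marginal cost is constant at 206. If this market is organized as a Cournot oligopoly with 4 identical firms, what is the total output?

Q = 41.2

Cournot with 4 identical firms: the symmetric best-response condition is 257.5 − 5q = 206. Each firm produces q = 10.3, total output Q = 41.2, price P = 216.3.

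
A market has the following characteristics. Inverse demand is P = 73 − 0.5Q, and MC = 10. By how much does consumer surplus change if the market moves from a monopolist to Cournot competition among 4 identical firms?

CS rises by 1547.91

Monopoly sets MR = MC: 73 − Q = 10 ⇒ Q = 63, P = 73 − 0.5·63 = 41.5.
CS = ½·(73 − 41.5)·63 = 992.25.
In a 4-firm Cournot equilibrium, symmetry and the first-order condition give q = (73 − 10)/(2.5) = 25.2. So Q = 100.8 and P = 22.6.
CS = ½·(73 − 22.6)·100.8 = 2540.16.
Change in consumer surplus: 2540.16 − 992.25 = 1547.91.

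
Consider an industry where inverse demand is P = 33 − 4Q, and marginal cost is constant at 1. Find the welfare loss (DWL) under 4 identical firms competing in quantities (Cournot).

DWL = 5.12

Under competition P = MC = 1, so Q = (33 − 1)/4 = 8.
Cournot with 4 identical firms: the symmetric best-response condition is 33 − 20q = 1. Each firm produces q = 1.6, total output Q = 6.4, price P = 7.4.
DWL is the triangle between Q = 6.4 and Q = 8: ½·(8 − 6.4)·(7.4 − 1) = 5.12.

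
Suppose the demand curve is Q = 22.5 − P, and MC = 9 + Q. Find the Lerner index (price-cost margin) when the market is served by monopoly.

Inverting demand: P = 22.5 − Q.
A monopolist chooses Q where MR = MC. MR = 22.5 − 2Q; setting this equal to 9 + Q gives Q = 4.5 and P = 18.
Lerner index = (P − MC)/P = (18 − 13.5)/18 = 0.25.

Lerner index = 0.25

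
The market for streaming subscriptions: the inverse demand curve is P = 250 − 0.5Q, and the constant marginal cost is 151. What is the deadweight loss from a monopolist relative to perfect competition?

DWL = 2450.25

Perfect competition: P = MC = 151, so 250 − 0.5Q = 151 and Q = 198.
Monopoly sets MR = MC: 250 − Q = 151 ⇒ Q = 99, P = 250 − 0.5·99 = 200.5.
DWL is the triangle between Q = 99 and Q = 198: ½·(198 − 99)·(200.5 − 151) = 2450.25.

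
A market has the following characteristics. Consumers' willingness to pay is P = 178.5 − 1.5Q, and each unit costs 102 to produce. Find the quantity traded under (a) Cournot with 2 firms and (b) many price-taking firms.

Cournot: Q = 34; Competition: Q = 51

With 2 symmetric Cournot firms, each firm's FOC gives 178.5 − 4.5q = 102, so q = 17, Q = 2·17 = 34, and P = 127.5.
Under competition P = MC = 102, so Q = (178.5 − 102)/1.5 = 51.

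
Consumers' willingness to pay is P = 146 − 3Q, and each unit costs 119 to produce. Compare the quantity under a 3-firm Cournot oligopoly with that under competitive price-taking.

Cournot: Q = 6.75; Competition: Q = 9

Cournot with 3 identical firms: the symmetric best-response condition is 146 − 12q = 119. Each firm produces q = 2.25, total output Q = 6.75, price P = 125.75.
Under competition P = MC = 119, so Q = (146 − 119)/3 = 9.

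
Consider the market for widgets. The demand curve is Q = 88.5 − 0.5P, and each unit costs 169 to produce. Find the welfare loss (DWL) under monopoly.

DWL = 4

Inverting demand: P = 177 − 2Q.
Competitive firms price at marginal cost: P = 169, giving Q = 4.
Monopoly sets MR = MC: 177 − 4Q = 169 ⇒ Q = 2, P = 177 − 2·2 = 173.
DWL is the triangle between Q = 2 and Q = 4: ½·(4 − 2)·(173 − 169) = 4.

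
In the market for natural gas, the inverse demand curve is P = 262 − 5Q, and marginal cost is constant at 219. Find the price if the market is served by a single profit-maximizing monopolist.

P = 240.5

Monopoly sets MR = MC: 262 − 10Q = 219 ⇒ Q = 4.3, P = 262 − 5·4.3 = 240.5.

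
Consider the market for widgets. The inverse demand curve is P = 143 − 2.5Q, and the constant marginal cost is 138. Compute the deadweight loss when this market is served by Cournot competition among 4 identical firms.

Perfect competition: P = MC = 138, so 143 − 2.5Q = 138 and Q = 2.
In a 4-firm Cournot equilibrium, symmetry and the first-order condition give q = (143 − 138)/(12.5) = 0.4. So Q = 1.6 and P = 139.
DWL is the triangle between Q = 1.6 and Q = 2: ½·(2 − 1.6)·(139 − 138) = 0.2.

DWL = 0.2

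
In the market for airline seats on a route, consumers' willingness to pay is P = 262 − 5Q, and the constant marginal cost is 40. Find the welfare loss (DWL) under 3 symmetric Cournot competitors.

Under competition P = MC = 40, so Q = (262 − 40)/5 = 44.4.
In a 3-firm Cournot equilibrium, symmetry and the first-order condition give q = (262 − 40)/(20) = 11.1. So Q = 33.3 and P = 95.5.
DWL is the triangle between Q = 33.3 and Q = 44.4: ½·(44.4 − 33.3)·(95.5 − 40) = 308.025.

DWL = 308.025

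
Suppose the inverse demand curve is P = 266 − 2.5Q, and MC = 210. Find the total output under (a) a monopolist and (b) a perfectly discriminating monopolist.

The monopolist equates marginal revenue to marginal cost: 266 − 5Q = 210, so Q = 11.2. From demand, P = 238.
A perfectly discriminating monopolist sells every unit with P(Q) ≥ MC(Q), so output equals the competitive quantity Q = 22.4. Each buyer pays their reservation price, so CS = 0 and the firm captures all surplus.

Monopoly: Q = 11.2; Perfect PD: Q = 22.4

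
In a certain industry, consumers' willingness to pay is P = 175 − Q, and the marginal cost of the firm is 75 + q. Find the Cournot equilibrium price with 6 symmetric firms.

P = 100

In a 6-firm Cournot equilibrium, symmetry and the first-order condition give q = (175 − 75)/(8) = 12.5. So Q = 75 and P = 100.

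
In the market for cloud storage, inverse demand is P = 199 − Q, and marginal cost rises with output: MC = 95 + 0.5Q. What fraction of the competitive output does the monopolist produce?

Monopoly sets MR = MC: 199 − 2Q = 95 + 0.5Q ⇒ Q = 41.6, P = 199 − 41.6 = 157.4.
Under competition P = MC: 199 − Q = 95 + 0.5Q ⇒ Q = 208/3, P = 389/3.
Ratio Q_m/Q_c = 41.6/(208/3) = 0.6.

Q_m/Q_c = 0.6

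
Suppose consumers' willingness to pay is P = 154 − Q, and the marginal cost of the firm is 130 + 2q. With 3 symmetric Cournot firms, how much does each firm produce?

q_i = 4

Cournot with 3 identical firms: the symmetric best-response condition is 154 − 4q = 130 + 2q. Each firm produces q = 4, total output Q = 12, price P = 142.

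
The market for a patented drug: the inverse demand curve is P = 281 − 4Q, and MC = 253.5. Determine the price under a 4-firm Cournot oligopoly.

In a 4-firm Cournot equilibrium, symmetry and the first-order condition give q = (281 − 253.5)/(20) = 1.375. So Q = 5.5 and P = 259.

P = 259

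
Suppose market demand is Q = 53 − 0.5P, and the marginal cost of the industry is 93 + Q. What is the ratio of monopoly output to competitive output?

Q_m/Q_c = 0.6

Inverting demand: P = 106 − 2Q.
Monopoly sets MR = MC: 106 − 4Q = 93 + Q ⇒ Q = 2.6, P = 106 − 2·2.6 = 100.8.
Under competition P = MC: 106 − 2Q = 93 + Q ⇒ Q = 13/3, P = 292/3.
Ratio Q_m/Q_c = 2.6/(13/3) = 0.6.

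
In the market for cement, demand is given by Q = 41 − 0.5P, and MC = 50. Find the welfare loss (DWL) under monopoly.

Inverting demand: P = 82 − 2Q.
Under competition P = MC = 50, so Q = (82 − 50)/2 = 16.
A monopolist chooses Q where MR = MC. MR = 82 − 4Q; setting this equal to 50 gives Q = 8 and P = 66.
DWL is the triangle between Q = 8 and Q = 16: ½·(16 − 8)·(66 − 50) = 64.

DWL = 64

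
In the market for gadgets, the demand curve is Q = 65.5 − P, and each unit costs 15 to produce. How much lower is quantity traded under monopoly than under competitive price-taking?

Inverting demand: P = 65.5 − Q.
Competitive firms price at marginal cost: P = 15, giving Q = 50.5.
A monopolist chooses Q where MR = MC. MR = 65.5 − 2Q; setting this equal to 15 gives Q = 25.25 and P = 40.25.
Change in quantity traded: 25.25 − 50.5 = −25.25.

Quantity traded falls by 25.25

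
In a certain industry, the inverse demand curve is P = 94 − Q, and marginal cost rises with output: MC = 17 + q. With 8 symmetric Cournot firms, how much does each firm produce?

q_i = 7.7

With 8 symmetric Cournot firms, each firm's FOC gives 94 − 9q = 17 + q, so q = 7.7, Q = 8·7.7 = 61.6, and P = 32.4.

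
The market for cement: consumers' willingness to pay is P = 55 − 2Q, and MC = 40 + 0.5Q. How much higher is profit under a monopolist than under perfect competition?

π rises by 16

Under competition P = MC: 55 − 2Q = 40 + 0.5Q ⇒ Q = 6, P = 43.
Profit = 43·6 − (40·6 + ½·0.5·6²) = 9.
The monopolist equates marginal revenue to marginal cost: 55 − 4Q = 40 + 0.5Q, so Q = 10/3. From demand, P = 145/3.
Profit = 145/3·10/3 − (40·10/3 + ½·0.5·(10/3)²) = 25.
Change in profit: 25 − 9 = 16.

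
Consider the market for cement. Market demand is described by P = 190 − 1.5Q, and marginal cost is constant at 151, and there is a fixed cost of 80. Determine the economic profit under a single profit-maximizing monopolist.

Profit = 173.5

A monopolist chooses Q where MR = MC. MR = 190 − 3Q; setting this equal to 151 gives Q = 13 and P = 170.5.
Profit = (170.5 − 151)·13 − 80 = 173.5.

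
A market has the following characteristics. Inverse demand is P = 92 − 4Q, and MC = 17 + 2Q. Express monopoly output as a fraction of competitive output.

The monopolist equates marginal revenue to marginal cost: 92 − 8Q = 17 + 2Q, so Q = 7.5. From demand, P = 62.
Under competition P = MC: 92 − 4Q = 17 + 2Q ⇒ Q = 12.5, P = 42.
Ratio Q_m/Q_c = 7.5/12.5 = 0.6.

Q_m/Q_c = 0.6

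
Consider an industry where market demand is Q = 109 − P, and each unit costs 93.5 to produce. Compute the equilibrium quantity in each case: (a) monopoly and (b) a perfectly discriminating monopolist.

Inverting demand: P = 109 − Q.
A monopolist chooses Q where MR = MC. MR = 109 − 2Q; setting this equal to 93.5 gives Q = 7.75 and P = 101.25.
Under first-degree price discrimination the firm charges each unit its demand price and produces up to where P = MC, i.e. Q = 15.5. Consumer surplus is zero; producer surplus equals total surplus.

Monopoly: Q = 7.75; Perfect PD: Q = 15.5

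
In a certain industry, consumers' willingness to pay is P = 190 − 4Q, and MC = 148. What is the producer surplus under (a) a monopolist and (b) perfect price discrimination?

Monopoly sets MR = MC: 190 − 8Q = 148 ⇒ Q = 5.25, P = 190 − 4·5.25 = 169.
PS = (169 − 148)·5.25 = 110.25.
Under first-degree price discrimination the firm charges each unit its demand price and produces up to where P = MC, i.e. Q = 10.5. Consumer surplus is zero; producer surplus equals total surplus.
PS = ½·(190 − 148)·10.5 = 220.5.

Monopoly: PS = 110.25; Perfect PD: PS = 220.5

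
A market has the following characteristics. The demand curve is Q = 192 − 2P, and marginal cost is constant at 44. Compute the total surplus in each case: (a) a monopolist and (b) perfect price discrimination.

Monopoly: TS = 2028; Perfect PD: TS = 2704

Inverting demand: P = 96 − 0.5Q.
The monopolist equates marginal revenue to marginal cost: 96 − Q = 44, so Q = 52. From demand, P = 70.
CS = ½·(96 − 70)·52 = 676; PS = (70 − 44)·52 = 1352; TS = 2028.
With perfect price discrimination, output is the efficient level Q = 104 (where demand meets MC), but every buyer pays their willingness to pay: CS = 0 and PS = total surplus.
TS = 2704 (equal to competitive TS).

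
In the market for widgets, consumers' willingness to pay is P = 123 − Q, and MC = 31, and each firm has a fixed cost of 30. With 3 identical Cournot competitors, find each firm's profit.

π_i = 499

In a 3-firm Cournot equilibrium, symmetry and the first-order condition give q = (123 − 31)/(4) = 23. So Q = 69 and P = 54.
Each firm's profit = (54 − 31)·23 − 30 = 499.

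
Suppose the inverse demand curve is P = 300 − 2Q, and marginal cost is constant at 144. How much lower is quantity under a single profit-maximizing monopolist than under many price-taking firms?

Perfect competition: P = MC = 144, so 300 − 2Q = 144 and Q = 78.
A monopolist chooses Q where MR = MC. MR = 300 − 4Q; setting this equal to 144 gives Q = 39 and P = 222.
Change in quantity: 39 − 78 = −39.

Q falls by 39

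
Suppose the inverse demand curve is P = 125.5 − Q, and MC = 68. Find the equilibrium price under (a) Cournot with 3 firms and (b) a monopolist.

Cournot: P = 82.375; Monopoly: P = 96.75

With 3 symmetric Cournot firms, each firm's FOC gives 125.5 − 4q = 68, so q = 14.375, Q = 3·14.375 = 43.125, and P = 82.375.
Monopoly sets MR = MC: 125.5 − 2Q = 68 ⇒ Q = 28.75, P = 125.5 − 28.75 = 96.75.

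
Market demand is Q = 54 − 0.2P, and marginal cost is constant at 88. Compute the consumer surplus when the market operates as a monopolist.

Inverting demand: P = 270 − 5Q.
A monopolist chooses Q where MR = MC. MR = 270 − 10Q; setting this equal to 88 gives Q = 18.2 and P = 179.
CS = ½·(270 − 179)·18.2 = 828.1.

CS = 828.1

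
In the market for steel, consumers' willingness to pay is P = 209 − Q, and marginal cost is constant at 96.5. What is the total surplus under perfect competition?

TS = 6328.125

Under competition P = MC = 96.5, so Q = (209 − 96.5)/1 = 112.5.
CS = ½·(209 − 96.5)·112.5 = 6328.125; PS = (96.5 − 96.5)·112.5 = 0; TS = 6328.125.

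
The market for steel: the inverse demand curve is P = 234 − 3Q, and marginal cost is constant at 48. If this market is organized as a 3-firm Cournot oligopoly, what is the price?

With 3 symmetric Cournot firms, each firm's FOC gives 234 − 12q = 48, so q = 15.5, Q = 3·15.5 = 46.5, and P = 94.5.

P = 94.5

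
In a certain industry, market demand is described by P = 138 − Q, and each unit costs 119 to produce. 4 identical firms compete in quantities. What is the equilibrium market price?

P = 122.8

In a 4-firm Cournot equilibrium, symmetry and the first-order condition give q = (138 − 119)/(5) = 3.8. So Q = 15.2 and P = 122.8.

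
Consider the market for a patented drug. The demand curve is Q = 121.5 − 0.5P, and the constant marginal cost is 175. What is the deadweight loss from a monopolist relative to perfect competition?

Inverting demand: P = 243 − 2Q.
Competitive firms price at marginal cost: P = 175, giving Q = 34.
A monopolist chooses Q where MR = MC. MR = 243 − 4Q; setting this equal to 175 gives Q = 17 and P = 209.
DWL is the triangle between Q = 17 and Q = 34: ½·(34 − 17)·(209 − 175) = 289.

DWL = 289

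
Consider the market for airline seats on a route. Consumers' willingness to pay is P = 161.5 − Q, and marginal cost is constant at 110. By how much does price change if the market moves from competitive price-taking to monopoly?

Price rises by 25.75

Under competition P = MC = 110, so Q = (161.5 − 110)/1 = 51.5.
Monopoly sets MR = MC: 161.5 − 2Q = 110 ⇒ Q = 25.75, P = 161.5 − 25.75 = 135.75.
Change in price: 135.75 − 110 = 25.75.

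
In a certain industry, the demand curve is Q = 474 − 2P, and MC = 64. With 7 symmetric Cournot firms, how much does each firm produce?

Inverting demand: P = 237 − 0.5Q.
With 7 symmetric Cournot firms, each firm's FOC gives 237 − 4q = 64, so q = 43.25, Q = 7·43.25 = 302.75, and P = 85.625.

q_i = 43.25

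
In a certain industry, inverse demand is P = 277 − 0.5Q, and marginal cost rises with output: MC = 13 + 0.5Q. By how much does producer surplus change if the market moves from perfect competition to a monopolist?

PS rises by 5808

Competitive equilibrium sets price equal to marginal cost: 277 − 0.5Q = 13 + 0.5Q, so Q = 264 and P = 145.
PS = P·Q − VC(Q) = 145·264 − (13·264 + ½·0.5·264²) = 17424.
The monopolist equates marginal revenue to marginal cost: 277 − Q = 13 + 0.5Q, so Q = 176. From demand, P = 189.
PS = P·Q − VC(Q) = 189·176 − (13·176 + ½·0.5·176²) = 23232.
Change in producer surplus: 23232 − 17424 = 5808.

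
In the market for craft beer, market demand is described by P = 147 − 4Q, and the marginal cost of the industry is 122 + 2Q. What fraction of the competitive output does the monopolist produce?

A monopolist chooses Q where MR = MC. MR = 147 − 8Q; setting this equal to 122 + 2Q gives Q = 2.5 and P = 137.
Competitive equilibrium sets price equal to marginal cost: 147 − 4Q = 122 + 2Q, so Q = 25/6 and P = 391/3.
Ratio Q_m/Q_c = 2.5/(25/6) = 0.6.

Q_m/Q_c = 0.6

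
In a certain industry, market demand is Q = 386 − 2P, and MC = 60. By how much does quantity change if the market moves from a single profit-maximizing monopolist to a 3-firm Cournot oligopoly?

Quantity rises by 66.5

Inverting demand: P = 193 − 0.5Q.
A monopolist chooses Q where MR = MC. MR = 193 − Q; setting this equal to 60 gives Q = 133 and P = 126.5.
Cournot with 3 identical firms: the symmetric best-response condition is 193 − 2q = 60. Each firm produces q = 66.5, total output Q = 199.5, price P = 93.25.
Change in quantity: 199.5 − 133 = 66.5.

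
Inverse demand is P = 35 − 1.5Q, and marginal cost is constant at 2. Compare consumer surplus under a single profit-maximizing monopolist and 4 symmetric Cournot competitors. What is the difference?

Consumer surplus rises by 141.57

Monopoly sets MR = MC: 35 − 3Q = 2 ⇒ Q = 11, P = 35 − 1.5·11 = 18.5.
CS = ½·(35 − 18.5)·11 = 90.75.
With 4 symmetric Cournot firms, each firm's FOC gives 35 − 7.5q = 2, so q = 4.4, Q = 4·4.4 = 17.6, and P = 8.6.
CS = ½·(35 − 8.6)·17.6 = 232.32.
Change in consumer surplus: 232.32 − 90.75 = 141.57.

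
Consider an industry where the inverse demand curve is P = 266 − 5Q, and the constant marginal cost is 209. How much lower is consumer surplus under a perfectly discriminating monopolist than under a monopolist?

CS falls by 81.225

Monopoly sets MR = MC: 266 − 10Q = 209 ⇒ Q = 5.7, P = 266 − 5·5.7 = 237.5.
CS = ½·(266 − 237.5)·5.7 = 81.225.
With perfect price discrimination, output is the efficient level Q = 11.4 (where demand meets MC), but every buyer pays their willingness to pay: CS = 0 and PS = total surplus.
CS = 0.
Change in consumer surplus: 0 − 81.225 = −81.225.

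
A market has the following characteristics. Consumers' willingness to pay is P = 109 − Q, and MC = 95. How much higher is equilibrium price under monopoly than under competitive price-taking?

Under competition P = MC = 95, so Q = (109 − 95)/1 = 14.
Monopoly sets MR = MC: 109 − 2Q = 95 ⇒ Q = 7, P = 109 − 7 = 102.
Change in equilibrium price: 102 − 95 = 7.

Equilibrium price rises by 7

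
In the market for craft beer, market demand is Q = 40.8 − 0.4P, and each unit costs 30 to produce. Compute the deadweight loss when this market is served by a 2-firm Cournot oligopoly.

DWL = 115.2

Inverting demand: P = 102 − 2.5Q.
Under competition P = MC = 30, so Q = (102 − 30)/2.5 = 28.8.
With 2 symmetric Cournot firms, each firm's FOC gives 102 − 7.5q = 30, so q = 9.6, Q = 2·9.6 = 19.2, and P = 54.
DWL is the triangle between Q = 19.2 and Q = 28.8: ½·(28.8 − 19.2)·(54 − 30) = 115.2.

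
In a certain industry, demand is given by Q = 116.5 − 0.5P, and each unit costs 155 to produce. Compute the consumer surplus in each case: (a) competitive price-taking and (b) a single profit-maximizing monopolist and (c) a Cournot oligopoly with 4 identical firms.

Competition: CS = 1521; Monopoly: CS = 380.25; Cournot: CS = 973.44

Inverting demand: P = 233 − 2Q.
Under competition P = MC = 155, so Q = (233 − 155)/2 = 39.
CS = ½·(233 − 155)·39 = 1521.
Monopoly sets MR = MC: 233 − 4Q = 155 ⇒ Q = 19.5, P = 233 − 2·19.5 = 194.
CS = ½·(233 − 194)·19.5 = 380.25.
Cournot with 4 identical firms: the symmetric best-response condition is 233 − 10q = 155. Each firm produces q = 7.8, total output Q = 31.2, price P = 170.6.
CS = ½·(233 − 170.6)·31.2 = 973.44.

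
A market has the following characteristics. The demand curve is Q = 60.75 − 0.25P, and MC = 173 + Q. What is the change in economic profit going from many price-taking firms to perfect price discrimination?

π rises by 392

Inverting demand: P = 243 − 4Q.
Competitive equilibrium sets price equal to marginal cost: 243 − 4Q = 173 + Q, so Q = 14 and P = 187.
Profit = 187·14 − (173·14 + ½·1·14²) = 98.
A perfectly discriminating monopolist sells every unit with P(Q) ≥ MC(Q), so output equals the competitive quantity Q = 14. Each buyer pays their reservation price, so CS = 0 and the firm captures all surplus.
PS equals the full surplus area, 490. Profit = 490 = 490.
Change in economic profit: 490 − 98 = 392.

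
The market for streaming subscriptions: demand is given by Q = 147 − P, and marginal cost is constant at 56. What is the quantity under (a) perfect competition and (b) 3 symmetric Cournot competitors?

Competition: Q = 91; Cournot: Q = 68.25

Inverting demand: P = 147 − Q.
Competitive firms price at marginal cost: P = 56, giving Q = 91.
In a 3-firm Cournot equilibrium, symmetry and the first-order condition give q = (147 − 56)/(4) = 22.75. So Q = 68.25 and P = 78.75.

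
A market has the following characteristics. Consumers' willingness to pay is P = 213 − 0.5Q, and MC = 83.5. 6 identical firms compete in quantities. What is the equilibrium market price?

P = 102

With 6 symmetric Cournot firms, each firm's FOC gives 213 − 3.5q = 83.5, so q = 37, Q = 6·37 = 222, and P = 102.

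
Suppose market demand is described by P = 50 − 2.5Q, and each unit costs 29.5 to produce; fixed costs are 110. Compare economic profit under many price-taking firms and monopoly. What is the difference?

Competitive firms price at marginal cost: P = 29.5, giving Q = 8.2.
Profit = (29.5 − 29.5)·8.2 − 110 = −110.
Monopoly sets MR = MC: 50 − 5Q = 29.5 ⇒ Q = 4.1, P = 50 − 2.5·4.1 = 39.75.
Profit = (39.75 − 29.5)·4.1 − 110 = −67.975.
Change in economic profit: −67.975 − −110 = 42.025.

Economic profit rises by 42.025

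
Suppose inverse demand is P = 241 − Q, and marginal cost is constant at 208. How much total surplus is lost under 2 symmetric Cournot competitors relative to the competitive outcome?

DWL = 60.5

Competitive firms price at marginal cost: P = 208, giving Q = 33.
With 2 symmetric Cournot firms, each firm's FOC gives 241 − 3q = 208, so q = 11, Q = 2·11 = 22, and P = 219.
DWL is the triangle between Q = 22 and Q = 33: ½·(33 − 22)·(219 − 208) = 60.5.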